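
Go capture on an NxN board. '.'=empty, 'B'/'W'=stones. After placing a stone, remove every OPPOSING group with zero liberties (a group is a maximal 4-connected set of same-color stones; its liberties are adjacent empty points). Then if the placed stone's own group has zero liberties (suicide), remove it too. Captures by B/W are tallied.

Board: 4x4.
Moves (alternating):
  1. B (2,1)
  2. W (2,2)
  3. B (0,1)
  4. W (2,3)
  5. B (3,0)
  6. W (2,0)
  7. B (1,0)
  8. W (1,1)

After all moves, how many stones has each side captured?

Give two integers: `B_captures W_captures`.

Answer: 1 0

Derivation:
Move 1: B@(2,1) -> caps B=0 W=0
Move 2: W@(2,2) -> caps B=0 W=0
Move 3: B@(0,1) -> caps B=0 W=0
Move 4: W@(2,3) -> caps B=0 W=0
Move 5: B@(3,0) -> caps B=0 W=0
Move 6: W@(2,0) -> caps B=0 W=0
Move 7: B@(1,0) -> caps B=1 W=0
Move 8: W@(1,1) -> caps B=1 W=0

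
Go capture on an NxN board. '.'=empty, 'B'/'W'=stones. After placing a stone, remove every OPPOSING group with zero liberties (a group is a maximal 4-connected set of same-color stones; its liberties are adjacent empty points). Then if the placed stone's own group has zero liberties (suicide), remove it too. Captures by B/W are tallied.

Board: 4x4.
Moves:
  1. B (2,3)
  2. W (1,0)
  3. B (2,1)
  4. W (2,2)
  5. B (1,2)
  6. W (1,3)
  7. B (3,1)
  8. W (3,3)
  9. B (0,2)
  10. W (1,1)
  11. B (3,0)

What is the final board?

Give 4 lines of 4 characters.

Move 1: B@(2,3) -> caps B=0 W=0
Move 2: W@(1,0) -> caps B=0 W=0
Move 3: B@(2,1) -> caps B=0 W=0
Move 4: W@(2,2) -> caps B=0 W=0
Move 5: B@(1,2) -> caps B=0 W=0
Move 6: W@(1,3) -> caps B=0 W=0
Move 7: B@(3,1) -> caps B=0 W=0
Move 8: W@(3,3) -> caps B=0 W=1
Move 9: B@(0,2) -> caps B=0 W=1
Move 10: W@(1,1) -> caps B=0 W=1
Move 11: B@(3,0) -> caps B=0 W=1

Answer: ..B.
WWBW
.BW.
BB.W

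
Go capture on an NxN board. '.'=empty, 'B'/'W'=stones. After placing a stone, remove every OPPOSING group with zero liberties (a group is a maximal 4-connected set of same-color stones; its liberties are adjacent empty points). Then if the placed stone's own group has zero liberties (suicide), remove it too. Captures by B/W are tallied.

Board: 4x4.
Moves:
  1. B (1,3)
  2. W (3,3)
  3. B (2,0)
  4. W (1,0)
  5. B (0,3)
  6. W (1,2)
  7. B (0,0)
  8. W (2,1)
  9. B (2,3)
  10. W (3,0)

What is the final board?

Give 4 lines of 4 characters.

Answer: B..B
W.WB
.W.B
W..W

Derivation:
Move 1: B@(1,3) -> caps B=0 W=0
Move 2: W@(3,3) -> caps B=0 W=0
Move 3: B@(2,0) -> caps B=0 W=0
Move 4: W@(1,0) -> caps B=0 W=0
Move 5: B@(0,3) -> caps B=0 W=0
Move 6: W@(1,2) -> caps B=0 W=0
Move 7: B@(0,0) -> caps B=0 W=0
Move 8: W@(2,1) -> caps B=0 W=0
Move 9: B@(2,3) -> caps B=0 W=0
Move 10: W@(3,0) -> caps B=0 W=1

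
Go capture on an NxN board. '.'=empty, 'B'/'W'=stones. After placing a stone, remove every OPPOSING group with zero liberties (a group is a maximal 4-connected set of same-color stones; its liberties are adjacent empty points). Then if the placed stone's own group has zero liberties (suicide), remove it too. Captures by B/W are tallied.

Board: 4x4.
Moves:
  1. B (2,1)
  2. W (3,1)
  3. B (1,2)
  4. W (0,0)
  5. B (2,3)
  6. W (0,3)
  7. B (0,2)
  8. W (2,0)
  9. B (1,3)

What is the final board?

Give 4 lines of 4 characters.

Move 1: B@(2,1) -> caps B=0 W=0
Move 2: W@(3,1) -> caps B=0 W=0
Move 3: B@(1,2) -> caps B=0 W=0
Move 4: W@(0,0) -> caps B=0 W=0
Move 5: B@(2,3) -> caps B=0 W=0
Move 6: W@(0,3) -> caps B=0 W=0
Move 7: B@(0,2) -> caps B=0 W=0
Move 8: W@(2,0) -> caps B=0 W=0
Move 9: B@(1,3) -> caps B=1 W=0

Answer: W.B.
..BB
WB.B
.W..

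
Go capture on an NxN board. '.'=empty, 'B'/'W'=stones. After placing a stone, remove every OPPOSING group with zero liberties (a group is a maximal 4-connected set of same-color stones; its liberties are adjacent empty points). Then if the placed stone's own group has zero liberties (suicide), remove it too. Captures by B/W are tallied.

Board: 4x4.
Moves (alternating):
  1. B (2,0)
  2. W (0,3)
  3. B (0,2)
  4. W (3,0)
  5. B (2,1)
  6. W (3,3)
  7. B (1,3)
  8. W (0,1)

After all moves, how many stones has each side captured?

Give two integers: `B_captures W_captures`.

Answer: 1 0

Derivation:
Move 1: B@(2,0) -> caps B=0 W=0
Move 2: W@(0,3) -> caps B=0 W=0
Move 3: B@(0,2) -> caps B=0 W=0
Move 4: W@(3,0) -> caps B=0 W=0
Move 5: B@(2,1) -> caps B=0 W=0
Move 6: W@(3,3) -> caps B=0 W=0
Move 7: B@(1,3) -> caps B=1 W=0
Move 8: W@(0,1) -> caps B=1 W=0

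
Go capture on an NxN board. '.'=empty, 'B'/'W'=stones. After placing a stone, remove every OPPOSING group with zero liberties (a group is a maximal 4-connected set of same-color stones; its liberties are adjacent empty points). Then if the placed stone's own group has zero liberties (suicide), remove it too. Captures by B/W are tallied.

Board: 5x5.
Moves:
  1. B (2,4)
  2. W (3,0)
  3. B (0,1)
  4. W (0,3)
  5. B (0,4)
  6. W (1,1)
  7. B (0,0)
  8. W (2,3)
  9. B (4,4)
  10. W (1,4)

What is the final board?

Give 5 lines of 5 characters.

Answer: BB.W.
.W..W
...WB
W....
....B

Derivation:
Move 1: B@(2,4) -> caps B=0 W=0
Move 2: W@(3,0) -> caps B=0 W=0
Move 3: B@(0,1) -> caps B=0 W=0
Move 4: W@(0,3) -> caps B=0 W=0
Move 5: B@(0,4) -> caps B=0 W=0
Move 6: W@(1,1) -> caps B=0 W=0
Move 7: B@(0,0) -> caps B=0 W=0
Move 8: W@(2,3) -> caps B=0 W=0
Move 9: B@(4,4) -> caps B=0 W=0
Move 10: W@(1,4) -> caps B=0 W=1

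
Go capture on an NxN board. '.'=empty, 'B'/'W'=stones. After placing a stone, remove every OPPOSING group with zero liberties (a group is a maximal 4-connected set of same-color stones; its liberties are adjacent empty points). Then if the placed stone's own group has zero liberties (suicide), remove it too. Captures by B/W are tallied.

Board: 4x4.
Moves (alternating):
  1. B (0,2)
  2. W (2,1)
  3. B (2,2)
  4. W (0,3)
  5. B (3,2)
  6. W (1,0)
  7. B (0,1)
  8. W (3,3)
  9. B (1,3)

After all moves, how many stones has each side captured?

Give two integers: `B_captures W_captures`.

Answer: 1 0

Derivation:
Move 1: B@(0,2) -> caps B=0 W=0
Move 2: W@(2,1) -> caps B=0 W=0
Move 3: B@(2,2) -> caps B=0 W=0
Move 4: W@(0,3) -> caps B=0 W=0
Move 5: B@(3,2) -> caps B=0 W=0
Move 6: W@(1,0) -> caps B=0 W=0
Move 7: B@(0,1) -> caps B=0 W=0
Move 8: W@(3,3) -> caps B=0 W=0
Move 9: B@(1,3) -> caps B=1 W=0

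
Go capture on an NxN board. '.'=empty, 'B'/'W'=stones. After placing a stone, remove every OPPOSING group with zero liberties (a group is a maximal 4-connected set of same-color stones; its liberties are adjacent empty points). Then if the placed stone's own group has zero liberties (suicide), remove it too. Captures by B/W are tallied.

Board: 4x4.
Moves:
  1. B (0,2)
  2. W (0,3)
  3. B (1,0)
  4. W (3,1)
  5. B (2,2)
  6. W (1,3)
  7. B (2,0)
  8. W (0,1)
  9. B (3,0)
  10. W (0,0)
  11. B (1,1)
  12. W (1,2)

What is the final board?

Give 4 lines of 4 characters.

Answer: ..BW
BBWW
B.B.
BW..

Derivation:
Move 1: B@(0,2) -> caps B=0 W=0
Move 2: W@(0,3) -> caps B=0 W=0
Move 3: B@(1,0) -> caps B=0 W=0
Move 4: W@(3,1) -> caps B=0 W=0
Move 5: B@(2,2) -> caps B=0 W=0
Move 6: W@(1,3) -> caps B=0 W=0
Move 7: B@(2,0) -> caps B=0 W=0
Move 8: W@(0,1) -> caps B=0 W=0
Move 9: B@(3,0) -> caps B=0 W=0
Move 10: W@(0,0) -> caps B=0 W=0
Move 11: B@(1,1) -> caps B=2 W=0
Move 12: W@(1,2) -> caps B=2 W=0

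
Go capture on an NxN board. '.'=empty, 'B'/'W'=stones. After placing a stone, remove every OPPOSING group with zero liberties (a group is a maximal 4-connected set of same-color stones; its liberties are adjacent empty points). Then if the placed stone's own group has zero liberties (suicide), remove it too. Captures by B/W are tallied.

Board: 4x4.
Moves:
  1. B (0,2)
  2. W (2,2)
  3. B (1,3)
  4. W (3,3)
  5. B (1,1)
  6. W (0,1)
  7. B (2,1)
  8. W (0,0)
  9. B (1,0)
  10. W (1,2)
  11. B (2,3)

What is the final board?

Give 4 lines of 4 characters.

Answer: ..B.
BBWB
.BWB
...W

Derivation:
Move 1: B@(0,2) -> caps B=0 W=0
Move 2: W@(2,2) -> caps B=0 W=0
Move 3: B@(1,3) -> caps B=0 W=0
Move 4: W@(3,3) -> caps B=0 W=0
Move 5: B@(1,1) -> caps B=0 W=0
Move 6: W@(0,1) -> caps B=0 W=0
Move 7: B@(2,1) -> caps B=0 W=0
Move 8: W@(0,0) -> caps B=0 W=0
Move 9: B@(1,0) -> caps B=2 W=0
Move 10: W@(1,2) -> caps B=2 W=0
Move 11: B@(2,3) -> caps B=2 W=0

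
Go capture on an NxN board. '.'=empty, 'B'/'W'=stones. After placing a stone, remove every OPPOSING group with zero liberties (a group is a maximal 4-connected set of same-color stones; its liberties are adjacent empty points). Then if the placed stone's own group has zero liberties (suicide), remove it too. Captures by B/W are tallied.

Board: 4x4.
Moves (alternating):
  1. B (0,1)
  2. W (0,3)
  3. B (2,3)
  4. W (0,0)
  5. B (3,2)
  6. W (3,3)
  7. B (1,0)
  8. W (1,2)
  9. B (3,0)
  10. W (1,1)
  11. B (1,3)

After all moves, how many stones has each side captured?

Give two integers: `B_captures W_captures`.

Answer: 1 0

Derivation:
Move 1: B@(0,1) -> caps B=0 W=0
Move 2: W@(0,3) -> caps B=0 W=0
Move 3: B@(2,3) -> caps B=0 W=0
Move 4: W@(0,0) -> caps B=0 W=0
Move 5: B@(3,2) -> caps B=0 W=0
Move 6: W@(3,3) -> caps B=0 W=0
Move 7: B@(1,0) -> caps B=1 W=0
Move 8: W@(1,2) -> caps B=1 W=0
Move 9: B@(3,0) -> caps B=1 W=0
Move 10: W@(1,1) -> caps B=1 W=0
Move 11: B@(1,3) -> caps B=1 W=0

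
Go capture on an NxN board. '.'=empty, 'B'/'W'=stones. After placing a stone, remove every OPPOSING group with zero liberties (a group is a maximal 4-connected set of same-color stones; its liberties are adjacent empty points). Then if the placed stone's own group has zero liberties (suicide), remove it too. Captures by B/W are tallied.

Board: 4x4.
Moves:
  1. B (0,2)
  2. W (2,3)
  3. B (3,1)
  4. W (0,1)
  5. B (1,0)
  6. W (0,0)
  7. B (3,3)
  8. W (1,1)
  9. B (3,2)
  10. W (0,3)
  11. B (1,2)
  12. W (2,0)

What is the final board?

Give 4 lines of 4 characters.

Answer: WWBW
.WB.
W..W
.BBB

Derivation:
Move 1: B@(0,2) -> caps B=0 W=0
Move 2: W@(2,3) -> caps B=0 W=0
Move 3: B@(3,1) -> caps B=0 W=0
Move 4: W@(0,1) -> caps B=0 W=0
Move 5: B@(1,0) -> caps B=0 W=0
Move 6: W@(0,0) -> caps B=0 W=0
Move 7: B@(3,3) -> caps B=0 W=0
Move 8: W@(1,1) -> caps B=0 W=0
Move 9: B@(3,2) -> caps B=0 W=0
Move 10: W@(0,3) -> caps B=0 W=0
Move 11: B@(1,2) -> caps B=0 W=0
Move 12: W@(2,0) -> caps B=0 W=1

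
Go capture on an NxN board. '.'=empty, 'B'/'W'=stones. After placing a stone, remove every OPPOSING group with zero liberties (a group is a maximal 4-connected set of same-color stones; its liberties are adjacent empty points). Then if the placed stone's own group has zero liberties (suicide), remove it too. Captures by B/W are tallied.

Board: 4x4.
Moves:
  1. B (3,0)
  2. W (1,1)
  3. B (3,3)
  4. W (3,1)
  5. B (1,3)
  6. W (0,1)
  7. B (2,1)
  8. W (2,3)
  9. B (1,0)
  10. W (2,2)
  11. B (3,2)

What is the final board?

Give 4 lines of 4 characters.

Move 1: B@(3,0) -> caps B=0 W=0
Move 2: W@(1,1) -> caps B=0 W=0
Move 3: B@(3,3) -> caps B=0 W=0
Move 4: W@(3,1) -> caps B=0 W=0
Move 5: B@(1,3) -> caps B=0 W=0
Move 6: W@(0,1) -> caps B=0 W=0
Move 7: B@(2,1) -> caps B=0 W=0
Move 8: W@(2,3) -> caps B=0 W=0
Move 9: B@(1,0) -> caps B=0 W=0
Move 10: W@(2,2) -> caps B=0 W=0
Move 11: B@(3,2) -> caps B=1 W=0

Answer: .W..
BW.B
.BWW
B.BB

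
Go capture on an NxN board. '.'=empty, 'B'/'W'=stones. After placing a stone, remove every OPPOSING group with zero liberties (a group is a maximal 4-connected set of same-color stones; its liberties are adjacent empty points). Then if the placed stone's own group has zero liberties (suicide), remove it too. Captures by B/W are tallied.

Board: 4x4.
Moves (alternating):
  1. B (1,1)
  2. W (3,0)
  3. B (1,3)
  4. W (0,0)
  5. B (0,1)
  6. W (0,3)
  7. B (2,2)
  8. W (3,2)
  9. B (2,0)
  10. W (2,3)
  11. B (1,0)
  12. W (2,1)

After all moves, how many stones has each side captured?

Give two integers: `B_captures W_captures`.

Answer: 1 0

Derivation:
Move 1: B@(1,1) -> caps B=0 W=0
Move 2: W@(3,0) -> caps B=0 W=0
Move 3: B@(1,3) -> caps B=0 W=0
Move 4: W@(0,0) -> caps B=0 W=0
Move 5: B@(0,1) -> caps B=0 W=0
Move 6: W@(0,3) -> caps B=0 W=0
Move 7: B@(2,2) -> caps B=0 W=0
Move 8: W@(3,2) -> caps B=0 W=0
Move 9: B@(2,0) -> caps B=0 W=0
Move 10: W@(2,3) -> caps B=0 W=0
Move 11: B@(1,0) -> caps B=1 W=0
Move 12: W@(2,1) -> caps B=1 W=0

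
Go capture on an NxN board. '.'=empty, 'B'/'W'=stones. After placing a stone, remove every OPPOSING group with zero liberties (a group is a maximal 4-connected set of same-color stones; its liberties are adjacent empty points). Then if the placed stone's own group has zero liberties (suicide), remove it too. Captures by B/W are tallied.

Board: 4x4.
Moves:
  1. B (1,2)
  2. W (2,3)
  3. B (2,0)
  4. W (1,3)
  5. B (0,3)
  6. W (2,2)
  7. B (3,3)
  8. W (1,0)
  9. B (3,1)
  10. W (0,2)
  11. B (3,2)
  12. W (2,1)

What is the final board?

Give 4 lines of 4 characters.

Move 1: B@(1,2) -> caps B=0 W=0
Move 2: W@(2,3) -> caps B=0 W=0
Move 3: B@(2,0) -> caps B=0 W=0
Move 4: W@(1,3) -> caps B=0 W=0
Move 5: B@(0,3) -> caps B=0 W=0
Move 6: W@(2,2) -> caps B=0 W=0
Move 7: B@(3,3) -> caps B=0 W=0
Move 8: W@(1,0) -> caps B=0 W=0
Move 9: B@(3,1) -> caps B=0 W=0
Move 10: W@(0,2) -> caps B=0 W=1
Move 11: B@(3,2) -> caps B=0 W=1
Move 12: W@(2,1) -> caps B=0 W=1

Answer: ..W.
W.BW
BWWW
.BBB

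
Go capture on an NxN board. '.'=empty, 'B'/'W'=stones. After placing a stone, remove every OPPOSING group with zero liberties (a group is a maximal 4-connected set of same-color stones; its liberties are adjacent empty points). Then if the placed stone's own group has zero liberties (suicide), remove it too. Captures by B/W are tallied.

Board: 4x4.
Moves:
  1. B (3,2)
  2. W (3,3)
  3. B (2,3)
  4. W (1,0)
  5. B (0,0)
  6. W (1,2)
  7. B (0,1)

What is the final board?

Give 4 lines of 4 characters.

Move 1: B@(3,2) -> caps B=0 W=0
Move 2: W@(3,3) -> caps B=0 W=0
Move 3: B@(2,3) -> caps B=1 W=0
Move 4: W@(1,0) -> caps B=1 W=0
Move 5: B@(0,0) -> caps B=1 W=0
Move 6: W@(1,2) -> caps B=1 W=0
Move 7: B@(0,1) -> caps B=1 W=0

Answer: BB..
W.W.
...B
..B.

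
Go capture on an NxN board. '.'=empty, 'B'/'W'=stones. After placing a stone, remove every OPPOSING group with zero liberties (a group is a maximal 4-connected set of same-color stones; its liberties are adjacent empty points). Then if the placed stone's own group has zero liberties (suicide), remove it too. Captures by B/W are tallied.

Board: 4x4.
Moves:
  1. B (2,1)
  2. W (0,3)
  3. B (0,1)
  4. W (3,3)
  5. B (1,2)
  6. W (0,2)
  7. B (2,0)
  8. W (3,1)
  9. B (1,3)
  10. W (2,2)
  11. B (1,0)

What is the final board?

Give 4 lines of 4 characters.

Answer: .B..
B.BB
BBW.
.W.W

Derivation:
Move 1: B@(2,1) -> caps B=0 W=0
Move 2: W@(0,3) -> caps B=0 W=0
Move 3: B@(0,1) -> caps B=0 W=0
Move 4: W@(3,3) -> caps B=0 W=0
Move 5: B@(1,2) -> caps B=0 W=0
Move 6: W@(0,2) -> caps B=0 W=0
Move 7: B@(2,0) -> caps B=0 W=0
Move 8: W@(3,1) -> caps B=0 W=0
Move 9: B@(1,3) -> caps B=2 W=0
Move 10: W@(2,2) -> caps B=2 W=0
Move 11: B@(1,0) -> caps B=2 W=0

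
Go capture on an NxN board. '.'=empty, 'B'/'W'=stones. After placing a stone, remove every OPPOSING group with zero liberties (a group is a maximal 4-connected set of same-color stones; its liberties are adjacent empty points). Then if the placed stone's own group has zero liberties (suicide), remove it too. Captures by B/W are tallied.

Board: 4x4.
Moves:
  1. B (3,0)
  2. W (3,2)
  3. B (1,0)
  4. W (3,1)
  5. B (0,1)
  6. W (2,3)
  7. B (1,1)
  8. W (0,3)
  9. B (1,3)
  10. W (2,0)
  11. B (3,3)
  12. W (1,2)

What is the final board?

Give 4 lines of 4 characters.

Answer: .B.W
BBW.
W..W
.WW.

Derivation:
Move 1: B@(3,0) -> caps B=0 W=0
Move 2: W@(3,2) -> caps B=0 W=0
Move 3: B@(1,0) -> caps B=0 W=0
Move 4: W@(3,1) -> caps B=0 W=0
Move 5: B@(0,1) -> caps B=0 W=0
Move 6: W@(2,3) -> caps B=0 W=0
Move 7: B@(1,1) -> caps B=0 W=0
Move 8: W@(0,3) -> caps B=0 W=0
Move 9: B@(1,3) -> caps B=0 W=0
Move 10: W@(2,0) -> caps B=0 W=1
Move 11: B@(3,3) -> caps B=0 W=1
Move 12: W@(1,2) -> caps B=0 W=2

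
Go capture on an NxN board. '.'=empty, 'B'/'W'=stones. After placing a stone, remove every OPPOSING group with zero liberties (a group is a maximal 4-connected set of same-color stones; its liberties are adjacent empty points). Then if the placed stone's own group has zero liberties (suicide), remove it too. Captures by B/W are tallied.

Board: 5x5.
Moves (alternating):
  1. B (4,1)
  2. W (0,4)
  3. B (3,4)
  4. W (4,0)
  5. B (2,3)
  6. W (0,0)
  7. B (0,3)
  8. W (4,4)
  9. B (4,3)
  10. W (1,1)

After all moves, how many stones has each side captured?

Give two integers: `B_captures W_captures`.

Answer: 1 0

Derivation:
Move 1: B@(4,1) -> caps B=0 W=0
Move 2: W@(0,4) -> caps B=0 W=0
Move 3: B@(3,4) -> caps B=0 W=0
Move 4: W@(4,0) -> caps B=0 W=0
Move 5: B@(2,3) -> caps B=0 W=0
Move 6: W@(0,0) -> caps B=0 W=0
Move 7: B@(0,3) -> caps B=0 W=0
Move 8: W@(4,4) -> caps B=0 W=0
Move 9: B@(4,3) -> caps B=1 W=0
Move 10: W@(1,1) -> caps B=1 W=0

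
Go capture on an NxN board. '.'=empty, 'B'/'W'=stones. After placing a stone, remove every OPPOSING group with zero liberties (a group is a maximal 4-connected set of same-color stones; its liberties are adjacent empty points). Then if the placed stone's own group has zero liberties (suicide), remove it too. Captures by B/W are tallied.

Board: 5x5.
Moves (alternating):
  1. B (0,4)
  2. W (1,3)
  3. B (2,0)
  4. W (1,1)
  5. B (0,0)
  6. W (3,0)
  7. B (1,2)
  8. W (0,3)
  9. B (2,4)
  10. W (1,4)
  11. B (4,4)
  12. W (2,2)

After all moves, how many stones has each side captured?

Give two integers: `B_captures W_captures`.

Answer: 0 1

Derivation:
Move 1: B@(0,4) -> caps B=0 W=0
Move 2: W@(1,3) -> caps B=0 W=0
Move 3: B@(2,0) -> caps B=0 W=0
Move 4: W@(1,1) -> caps B=0 W=0
Move 5: B@(0,0) -> caps B=0 W=0
Move 6: W@(3,0) -> caps B=0 W=0
Move 7: B@(1,2) -> caps B=0 W=0
Move 8: W@(0,3) -> caps B=0 W=0
Move 9: B@(2,4) -> caps B=0 W=0
Move 10: W@(1,4) -> caps B=0 W=1
Move 11: B@(4,4) -> caps B=0 W=1
Move 12: W@(2,2) -> caps B=0 W=1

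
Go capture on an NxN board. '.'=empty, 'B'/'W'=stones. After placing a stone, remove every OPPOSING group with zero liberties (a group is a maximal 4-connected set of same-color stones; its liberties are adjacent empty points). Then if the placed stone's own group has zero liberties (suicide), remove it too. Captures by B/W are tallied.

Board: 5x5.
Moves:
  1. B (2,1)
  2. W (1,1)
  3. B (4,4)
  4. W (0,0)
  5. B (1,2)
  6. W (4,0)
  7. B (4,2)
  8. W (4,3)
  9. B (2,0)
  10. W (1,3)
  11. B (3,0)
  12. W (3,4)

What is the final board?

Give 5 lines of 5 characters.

Move 1: B@(2,1) -> caps B=0 W=0
Move 2: W@(1,1) -> caps B=0 W=0
Move 3: B@(4,4) -> caps B=0 W=0
Move 4: W@(0,0) -> caps B=0 W=0
Move 5: B@(1,2) -> caps B=0 W=0
Move 6: W@(4,0) -> caps B=0 W=0
Move 7: B@(4,2) -> caps B=0 W=0
Move 8: W@(4,3) -> caps B=0 W=0
Move 9: B@(2,0) -> caps B=0 W=0
Move 10: W@(1,3) -> caps B=0 W=0
Move 11: B@(3,0) -> caps B=0 W=0
Move 12: W@(3,4) -> caps B=0 W=1

Answer: W....
.WBW.
BB...
B...W
W.BW.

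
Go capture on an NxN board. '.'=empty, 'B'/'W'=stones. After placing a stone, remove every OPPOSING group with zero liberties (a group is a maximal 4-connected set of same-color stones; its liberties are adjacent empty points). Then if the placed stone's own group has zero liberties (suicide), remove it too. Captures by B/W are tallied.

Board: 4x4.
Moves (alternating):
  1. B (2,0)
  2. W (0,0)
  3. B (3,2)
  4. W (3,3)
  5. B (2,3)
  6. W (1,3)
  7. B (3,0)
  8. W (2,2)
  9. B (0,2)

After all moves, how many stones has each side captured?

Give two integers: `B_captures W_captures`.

Move 1: B@(2,0) -> caps B=0 W=0
Move 2: W@(0,0) -> caps B=0 W=0
Move 3: B@(3,2) -> caps B=0 W=0
Move 4: W@(3,3) -> caps B=0 W=0
Move 5: B@(2,3) -> caps B=1 W=0
Move 6: W@(1,3) -> caps B=1 W=0
Move 7: B@(3,0) -> caps B=1 W=0
Move 8: W@(2,2) -> caps B=1 W=0
Move 9: B@(0,2) -> caps B=1 W=0

Answer: 1 0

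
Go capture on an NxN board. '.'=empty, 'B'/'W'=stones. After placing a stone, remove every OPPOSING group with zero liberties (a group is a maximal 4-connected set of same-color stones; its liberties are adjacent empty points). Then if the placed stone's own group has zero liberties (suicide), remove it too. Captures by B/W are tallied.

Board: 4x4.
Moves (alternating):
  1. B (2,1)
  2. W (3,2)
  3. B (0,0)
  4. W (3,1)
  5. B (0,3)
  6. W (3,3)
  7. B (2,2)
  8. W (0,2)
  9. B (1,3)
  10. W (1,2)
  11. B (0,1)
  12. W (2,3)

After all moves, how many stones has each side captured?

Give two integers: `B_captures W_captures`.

Move 1: B@(2,1) -> caps B=0 W=0
Move 2: W@(3,2) -> caps B=0 W=0
Move 3: B@(0,0) -> caps B=0 W=0
Move 4: W@(3,1) -> caps B=0 W=0
Move 5: B@(0,3) -> caps B=0 W=0
Move 6: W@(3,3) -> caps B=0 W=0
Move 7: B@(2,2) -> caps B=0 W=0
Move 8: W@(0,2) -> caps B=0 W=0
Move 9: B@(1,3) -> caps B=0 W=0
Move 10: W@(1,2) -> caps B=0 W=0
Move 11: B@(0,1) -> caps B=0 W=0
Move 12: W@(2,3) -> caps B=0 W=2

Answer: 0 2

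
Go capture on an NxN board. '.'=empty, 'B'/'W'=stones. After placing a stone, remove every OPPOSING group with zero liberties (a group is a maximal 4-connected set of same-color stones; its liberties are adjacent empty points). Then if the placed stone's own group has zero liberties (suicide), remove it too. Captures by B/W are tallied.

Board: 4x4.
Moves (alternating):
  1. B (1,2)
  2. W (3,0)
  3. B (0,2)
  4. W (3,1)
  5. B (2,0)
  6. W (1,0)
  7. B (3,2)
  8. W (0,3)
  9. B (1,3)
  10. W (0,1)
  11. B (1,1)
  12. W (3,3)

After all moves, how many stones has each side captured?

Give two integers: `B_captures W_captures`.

Answer: 1 0

Derivation:
Move 1: B@(1,2) -> caps B=0 W=0
Move 2: W@(3,0) -> caps B=0 W=0
Move 3: B@(0,2) -> caps B=0 W=0
Move 4: W@(3,1) -> caps B=0 W=0
Move 5: B@(2,0) -> caps B=0 W=0
Move 6: W@(1,0) -> caps B=0 W=0
Move 7: B@(3,2) -> caps B=0 W=0
Move 8: W@(0,3) -> caps B=0 W=0
Move 9: B@(1,3) -> caps B=1 W=0
Move 10: W@(0,1) -> caps B=1 W=0
Move 11: B@(1,1) -> caps B=1 W=0
Move 12: W@(3,3) -> caps B=1 W=0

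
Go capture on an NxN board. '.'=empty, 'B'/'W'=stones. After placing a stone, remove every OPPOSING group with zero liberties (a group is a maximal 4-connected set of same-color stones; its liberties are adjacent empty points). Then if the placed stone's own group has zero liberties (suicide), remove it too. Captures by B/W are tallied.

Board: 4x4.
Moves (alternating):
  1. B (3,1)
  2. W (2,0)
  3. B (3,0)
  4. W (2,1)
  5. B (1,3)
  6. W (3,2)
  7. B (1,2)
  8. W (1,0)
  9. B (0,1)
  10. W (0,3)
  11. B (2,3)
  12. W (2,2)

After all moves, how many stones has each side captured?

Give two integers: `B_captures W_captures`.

Move 1: B@(3,1) -> caps B=0 W=0
Move 2: W@(2,0) -> caps B=0 W=0
Move 3: B@(3,0) -> caps B=0 W=0
Move 4: W@(2,1) -> caps B=0 W=0
Move 5: B@(1,3) -> caps B=0 W=0
Move 6: W@(3,2) -> caps B=0 W=2
Move 7: B@(1,2) -> caps B=0 W=2
Move 8: W@(1,0) -> caps B=0 W=2
Move 9: B@(0,1) -> caps B=0 W=2
Move 10: W@(0,3) -> caps B=0 W=2
Move 11: B@(2,3) -> caps B=0 W=2
Move 12: W@(2,2) -> caps B=0 W=2

Answer: 0 2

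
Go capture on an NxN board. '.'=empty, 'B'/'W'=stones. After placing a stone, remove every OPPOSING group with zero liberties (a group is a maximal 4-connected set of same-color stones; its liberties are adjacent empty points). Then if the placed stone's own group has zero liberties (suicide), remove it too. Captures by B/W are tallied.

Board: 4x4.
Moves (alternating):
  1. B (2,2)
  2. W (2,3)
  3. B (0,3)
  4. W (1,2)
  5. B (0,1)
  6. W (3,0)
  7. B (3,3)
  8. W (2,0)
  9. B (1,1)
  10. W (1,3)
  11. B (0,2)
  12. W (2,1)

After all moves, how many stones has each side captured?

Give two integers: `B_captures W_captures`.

Answer: 3 0

Derivation:
Move 1: B@(2,2) -> caps B=0 W=0
Move 2: W@(2,3) -> caps B=0 W=0
Move 3: B@(0,3) -> caps B=0 W=0
Move 4: W@(1,2) -> caps B=0 W=0
Move 5: B@(0,1) -> caps B=0 W=0
Move 6: W@(3,0) -> caps B=0 W=0
Move 7: B@(3,3) -> caps B=0 W=0
Move 8: W@(2,0) -> caps B=0 W=0
Move 9: B@(1,1) -> caps B=0 W=0
Move 10: W@(1,3) -> caps B=0 W=0
Move 11: B@(0,2) -> caps B=3 W=0
Move 12: W@(2,1) -> caps B=3 W=0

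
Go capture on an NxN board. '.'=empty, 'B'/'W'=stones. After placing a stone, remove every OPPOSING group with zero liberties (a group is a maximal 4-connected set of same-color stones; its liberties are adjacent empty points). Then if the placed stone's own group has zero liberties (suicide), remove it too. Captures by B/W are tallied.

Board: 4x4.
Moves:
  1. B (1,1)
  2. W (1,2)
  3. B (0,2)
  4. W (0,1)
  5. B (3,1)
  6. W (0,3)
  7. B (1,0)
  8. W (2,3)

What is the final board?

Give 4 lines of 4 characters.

Answer: .W.W
BBW.
...W
.B..

Derivation:
Move 1: B@(1,1) -> caps B=0 W=0
Move 2: W@(1,2) -> caps B=0 W=0
Move 3: B@(0,2) -> caps B=0 W=0
Move 4: W@(0,1) -> caps B=0 W=0
Move 5: B@(3,1) -> caps B=0 W=0
Move 6: W@(0,3) -> caps B=0 W=1
Move 7: B@(1,0) -> caps B=0 W=1
Move 8: W@(2,3) -> caps B=0 W=1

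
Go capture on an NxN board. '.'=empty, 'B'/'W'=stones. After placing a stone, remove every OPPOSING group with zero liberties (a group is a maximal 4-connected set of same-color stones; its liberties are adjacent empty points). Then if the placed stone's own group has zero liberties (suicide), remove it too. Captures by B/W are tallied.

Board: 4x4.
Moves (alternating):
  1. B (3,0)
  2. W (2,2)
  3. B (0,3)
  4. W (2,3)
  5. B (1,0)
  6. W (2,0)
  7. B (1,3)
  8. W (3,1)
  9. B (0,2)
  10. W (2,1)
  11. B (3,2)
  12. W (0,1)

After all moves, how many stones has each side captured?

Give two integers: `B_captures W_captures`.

Answer: 0 1

Derivation:
Move 1: B@(3,0) -> caps B=0 W=0
Move 2: W@(2,2) -> caps B=0 W=0
Move 3: B@(0,3) -> caps B=0 W=0
Move 4: W@(2,3) -> caps B=0 W=0
Move 5: B@(1,0) -> caps B=0 W=0
Move 6: W@(2,0) -> caps B=0 W=0
Move 7: B@(1,3) -> caps B=0 W=0
Move 8: W@(3,1) -> caps B=0 W=1
Move 9: B@(0,2) -> caps B=0 W=1
Move 10: W@(2,1) -> caps B=0 W=1
Move 11: B@(3,2) -> caps B=0 W=1
Move 12: W@(0,1) -> caps B=0 W=1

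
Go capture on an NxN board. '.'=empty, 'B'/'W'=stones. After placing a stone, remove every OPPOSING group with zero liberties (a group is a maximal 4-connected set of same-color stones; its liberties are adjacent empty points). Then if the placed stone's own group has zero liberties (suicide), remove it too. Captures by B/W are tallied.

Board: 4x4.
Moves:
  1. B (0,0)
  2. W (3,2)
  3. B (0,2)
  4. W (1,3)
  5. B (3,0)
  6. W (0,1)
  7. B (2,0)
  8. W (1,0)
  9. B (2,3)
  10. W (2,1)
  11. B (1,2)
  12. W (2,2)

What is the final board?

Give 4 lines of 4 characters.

Move 1: B@(0,0) -> caps B=0 W=0
Move 2: W@(3,2) -> caps B=0 W=0
Move 3: B@(0,2) -> caps B=0 W=0
Move 4: W@(1,3) -> caps B=0 W=0
Move 5: B@(3,0) -> caps B=0 W=0
Move 6: W@(0,1) -> caps B=0 W=0
Move 7: B@(2,0) -> caps B=0 W=0
Move 8: W@(1,0) -> caps B=0 W=1
Move 9: B@(2,3) -> caps B=0 W=1
Move 10: W@(2,1) -> caps B=0 W=1
Move 11: B@(1,2) -> caps B=0 W=1
Move 12: W@(2,2) -> caps B=0 W=1

Answer: .WB.
W.BW
BWWB
B.W.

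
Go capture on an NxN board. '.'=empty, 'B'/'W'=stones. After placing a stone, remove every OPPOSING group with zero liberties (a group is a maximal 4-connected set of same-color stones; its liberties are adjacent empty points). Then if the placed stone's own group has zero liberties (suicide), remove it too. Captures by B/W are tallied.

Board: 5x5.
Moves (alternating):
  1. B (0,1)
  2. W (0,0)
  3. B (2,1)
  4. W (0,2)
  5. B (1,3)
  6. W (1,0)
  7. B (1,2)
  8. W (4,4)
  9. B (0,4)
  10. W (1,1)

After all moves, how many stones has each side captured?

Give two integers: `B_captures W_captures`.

Move 1: B@(0,1) -> caps B=0 W=0
Move 2: W@(0,0) -> caps B=0 W=0
Move 3: B@(2,1) -> caps B=0 W=0
Move 4: W@(0,2) -> caps B=0 W=0
Move 5: B@(1,3) -> caps B=0 W=0
Move 6: W@(1,0) -> caps B=0 W=0
Move 7: B@(1,2) -> caps B=0 W=0
Move 8: W@(4,4) -> caps B=0 W=0
Move 9: B@(0,4) -> caps B=0 W=0
Move 10: W@(1,1) -> caps B=0 W=1

Answer: 0 1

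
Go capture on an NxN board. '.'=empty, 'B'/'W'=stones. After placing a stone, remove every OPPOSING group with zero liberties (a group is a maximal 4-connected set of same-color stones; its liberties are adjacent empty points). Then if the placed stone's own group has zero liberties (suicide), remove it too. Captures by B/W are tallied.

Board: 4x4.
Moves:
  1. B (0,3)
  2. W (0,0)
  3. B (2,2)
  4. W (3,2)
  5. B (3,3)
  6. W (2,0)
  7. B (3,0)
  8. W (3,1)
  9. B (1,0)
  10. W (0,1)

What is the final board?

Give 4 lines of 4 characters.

Move 1: B@(0,3) -> caps B=0 W=0
Move 2: W@(0,0) -> caps B=0 W=0
Move 3: B@(2,2) -> caps B=0 W=0
Move 4: W@(3,2) -> caps B=0 W=0
Move 5: B@(3,3) -> caps B=0 W=0
Move 6: W@(2,0) -> caps B=0 W=0
Move 7: B@(3,0) -> caps B=0 W=0
Move 8: W@(3,1) -> caps B=0 W=1
Move 9: B@(1,0) -> caps B=0 W=1
Move 10: W@(0,1) -> caps B=0 W=1

Answer: WW.B
B...
W.B.
.WWB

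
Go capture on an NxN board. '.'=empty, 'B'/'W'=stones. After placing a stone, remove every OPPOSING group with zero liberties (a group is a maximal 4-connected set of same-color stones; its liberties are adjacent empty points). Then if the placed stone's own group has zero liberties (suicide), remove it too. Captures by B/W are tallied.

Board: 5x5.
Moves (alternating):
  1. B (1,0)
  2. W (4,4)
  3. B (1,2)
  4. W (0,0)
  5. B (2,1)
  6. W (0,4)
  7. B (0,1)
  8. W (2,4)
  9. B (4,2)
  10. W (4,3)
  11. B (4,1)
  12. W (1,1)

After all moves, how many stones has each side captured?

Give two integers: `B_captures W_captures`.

Answer: 1 0

Derivation:
Move 1: B@(1,0) -> caps B=0 W=0
Move 2: W@(4,4) -> caps B=0 W=0
Move 3: B@(1,2) -> caps B=0 W=0
Move 4: W@(0,0) -> caps B=0 W=0
Move 5: B@(2,1) -> caps B=0 W=0
Move 6: W@(0,4) -> caps B=0 W=0
Move 7: B@(0,1) -> caps B=1 W=0
Move 8: W@(2,4) -> caps B=1 W=0
Move 9: B@(4,2) -> caps B=1 W=0
Move 10: W@(4,3) -> caps B=1 W=0
Move 11: B@(4,1) -> caps B=1 W=0
Move 12: W@(1,1) -> caps B=1 W=0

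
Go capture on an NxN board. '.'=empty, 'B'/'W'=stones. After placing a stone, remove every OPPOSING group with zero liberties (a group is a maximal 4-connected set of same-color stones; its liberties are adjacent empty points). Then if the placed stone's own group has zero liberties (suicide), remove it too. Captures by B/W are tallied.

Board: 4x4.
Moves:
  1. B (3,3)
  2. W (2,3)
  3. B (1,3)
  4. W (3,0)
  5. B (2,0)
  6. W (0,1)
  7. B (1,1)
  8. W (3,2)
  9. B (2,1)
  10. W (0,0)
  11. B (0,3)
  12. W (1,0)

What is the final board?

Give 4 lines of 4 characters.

Answer: WW.B
WB.B
BB.W
W.W.

Derivation:
Move 1: B@(3,3) -> caps B=0 W=0
Move 2: W@(2,3) -> caps B=0 W=0
Move 3: B@(1,3) -> caps B=0 W=0
Move 4: W@(3,0) -> caps B=0 W=0
Move 5: B@(2,0) -> caps B=0 W=0
Move 6: W@(0,1) -> caps B=0 W=0
Move 7: B@(1,1) -> caps B=0 W=0
Move 8: W@(3,2) -> caps B=0 W=1
Move 9: B@(2,1) -> caps B=0 W=1
Move 10: W@(0,0) -> caps B=0 W=1
Move 11: B@(0,3) -> caps B=0 W=1
Move 12: W@(1,0) -> caps B=0 W=1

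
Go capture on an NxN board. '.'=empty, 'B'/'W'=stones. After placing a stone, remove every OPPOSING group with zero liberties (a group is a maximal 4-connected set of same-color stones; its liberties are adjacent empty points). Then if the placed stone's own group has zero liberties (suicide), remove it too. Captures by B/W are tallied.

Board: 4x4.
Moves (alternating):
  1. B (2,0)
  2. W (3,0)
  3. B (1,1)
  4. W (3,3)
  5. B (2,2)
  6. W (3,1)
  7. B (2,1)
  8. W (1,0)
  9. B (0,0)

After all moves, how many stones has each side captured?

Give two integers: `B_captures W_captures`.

Move 1: B@(2,0) -> caps B=0 W=0
Move 2: W@(3,0) -> caps B=0 W=0
Move 3: B@(1,1) -> caps B=0 W=0
Move 4: W@(3,3) -> caps B=0 W=0
Move 5: B@(2,2) -> caps B=0 W=0
Move 6: W@(3,1) -> caps B=0 W=0
Move 7: B@(2,1) -> caps B=0 W=0
Move 8: W@(1,0) -> caps B=0 W=0
Move 9: B@(0,0) -> caps B=1 W=0

Answer: 1 0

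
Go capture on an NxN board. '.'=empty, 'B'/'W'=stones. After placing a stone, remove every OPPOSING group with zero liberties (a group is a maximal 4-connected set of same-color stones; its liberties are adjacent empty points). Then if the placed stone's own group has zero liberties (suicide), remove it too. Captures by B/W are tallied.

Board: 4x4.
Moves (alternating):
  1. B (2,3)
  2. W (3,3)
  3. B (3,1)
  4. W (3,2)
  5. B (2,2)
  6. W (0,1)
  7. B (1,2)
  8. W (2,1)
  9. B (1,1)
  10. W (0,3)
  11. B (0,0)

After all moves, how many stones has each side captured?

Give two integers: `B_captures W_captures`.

Move 1: B@(2,3) -> caps B=0 W=0
Move 2: W@(3,3) -> caps B=0 W=0
Move 3: B@(3,1) -> caps B=0 W=0
Move 4: W@(3,2) -> caps B=0 W=0
Move 5: B@(2,2) -> caps B=2 W=0
Move 6: W@(0,1) -> caps B=2 W=0
Move 7: B@(1,2) -> caps B=2 W=0
Move 8: W@(2,1) -> caps B=2 W=0
Move 9: B@(1,1) -> caps B=2 W=0
Move 10: W@(0,3) -> caps B=2 W=0
Move 11: B@(0,0) -> caps B=2 W=0

Answer: 2 0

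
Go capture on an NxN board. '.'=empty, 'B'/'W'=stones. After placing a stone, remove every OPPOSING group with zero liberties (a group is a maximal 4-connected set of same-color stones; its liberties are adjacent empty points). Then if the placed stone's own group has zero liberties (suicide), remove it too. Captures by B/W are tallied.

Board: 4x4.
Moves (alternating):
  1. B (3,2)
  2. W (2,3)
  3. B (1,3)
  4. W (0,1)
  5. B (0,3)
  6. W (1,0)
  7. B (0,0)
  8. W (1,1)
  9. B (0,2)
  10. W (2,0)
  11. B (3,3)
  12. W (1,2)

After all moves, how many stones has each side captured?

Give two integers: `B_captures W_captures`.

Answer: 0 3

Derivation:
Move 1: B@(3,2) -> caps B=0 W=0
Move 2: W@(2,3) -> caps B=0 W=0
Move 3: B@(1,3) -> caps B=0 W=0
Move 4: W@(0,1) -> caps B=0 W=0
Move 5: B@(0,3) -> caps B=0 W=0
Move 6: W@(1,0) -> caps B=0 W=0
Move 7: B@(0,0) -> caps B=0 W=0
Move 8: W@(1,1) -> caps B=0 W=0
Move 9: B@(0,2) -> caps B=0 W=0
Move 10: W@(2,0) -> caps B=0 W=0
Move 11: B@(3,3) -> caps B=0 W=0
Move 12: W@(1,2) -> caps B=0 W=3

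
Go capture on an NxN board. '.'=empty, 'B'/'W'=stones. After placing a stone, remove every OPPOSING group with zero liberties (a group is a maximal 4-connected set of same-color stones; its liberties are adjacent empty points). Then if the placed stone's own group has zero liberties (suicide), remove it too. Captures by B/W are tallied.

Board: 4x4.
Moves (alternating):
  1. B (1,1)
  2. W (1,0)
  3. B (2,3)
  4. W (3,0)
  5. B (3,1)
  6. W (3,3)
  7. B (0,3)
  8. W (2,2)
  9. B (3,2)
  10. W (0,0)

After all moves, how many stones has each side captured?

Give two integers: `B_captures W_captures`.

Answer: 1 0

Derivation:
Move 1: B@(1,1) -> caps B=0 W=0
Move 2: W@(1,0) -> caps B=0 W=0
Move 3: B@(2,3) -> caps B=0 W=0
Move 4: W@(3,0) -> caps B=0 W=0
Move 5: B@(3,1) -> caps B=0 W=0
Move 6: W@(3,3) -> caps B=0 W=0
Move 7: B@(0,3) -> caps B=0 W=0
Move 8: W@(2,2) -> caps B=0 W=0
Move 9: B@(3,2) -> caps B=1 W=0
Move 10: W@(0,0) -> caps B=1 W=0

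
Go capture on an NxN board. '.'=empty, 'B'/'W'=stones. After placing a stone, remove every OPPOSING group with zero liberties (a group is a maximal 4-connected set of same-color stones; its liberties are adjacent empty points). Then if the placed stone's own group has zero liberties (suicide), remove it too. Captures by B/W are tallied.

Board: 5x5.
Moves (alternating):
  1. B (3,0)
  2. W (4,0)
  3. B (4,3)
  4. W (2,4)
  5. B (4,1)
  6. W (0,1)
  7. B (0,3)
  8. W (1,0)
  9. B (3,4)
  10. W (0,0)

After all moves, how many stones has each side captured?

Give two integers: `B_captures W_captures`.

Answer: 1 0

Derivation:
Move 1: B@(3,0) -> caps B=0 W=0
Move 2: W@(4,0) -> caps B=0 W=0
Move 3: B@(4,3) -> caps B=0 W=0
Move 4: W@(2,4) -> caps B=0 W=0
Move 5: B@(4,1) -> caps B=1 W=0
Move 6: W@(0,1) -> caps B=1 W=0
Move 7: B@(0,3) -> caps B=1 W=0
Move 8: W@(1,0) -> caps B=1 W=0
Move 9: B@(3,4) -> caps B=1 W=0
Move 10: W@(0,0) -> caps B=1 W=0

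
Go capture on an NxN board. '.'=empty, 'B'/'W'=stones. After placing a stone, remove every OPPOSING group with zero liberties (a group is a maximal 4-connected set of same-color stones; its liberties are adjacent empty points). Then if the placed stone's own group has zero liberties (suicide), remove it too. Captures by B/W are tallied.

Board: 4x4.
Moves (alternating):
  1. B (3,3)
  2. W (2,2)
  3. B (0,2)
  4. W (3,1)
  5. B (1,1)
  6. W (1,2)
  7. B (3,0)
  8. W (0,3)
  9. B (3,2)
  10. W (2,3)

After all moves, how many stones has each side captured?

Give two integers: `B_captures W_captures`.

Move 1: B@(3,3) -> caps B=0 W=0
Move 2: W@(2,2) -> caps B=0 W=0
Move 3: B@(0,2) -> caps B=0 W=0
Move 4: W@(3,1) -> caps B=0 W=0
Move 5: B@(1,1) -> caps B=0 W=0
Move 6: W@(1,2) -> caps B=0 W=0
Move 7: B@(3,0) -> caps B=0 W=0
Move 8: W@(0,3) -> caps B=0 W=0
Move 9: B@(3,2) -> caps B=0 W=0
Move 10: W@(2,3) -> caps B=0 W=2

Answer: 0 2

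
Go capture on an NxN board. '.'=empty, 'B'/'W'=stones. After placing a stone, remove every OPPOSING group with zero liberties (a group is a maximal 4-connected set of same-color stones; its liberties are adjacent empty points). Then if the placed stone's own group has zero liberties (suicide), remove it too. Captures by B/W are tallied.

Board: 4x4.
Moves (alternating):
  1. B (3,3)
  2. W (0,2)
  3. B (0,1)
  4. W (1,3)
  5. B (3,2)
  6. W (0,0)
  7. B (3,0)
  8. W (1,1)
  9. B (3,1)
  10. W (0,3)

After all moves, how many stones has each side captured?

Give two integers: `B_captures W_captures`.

Answer: 0 1

Derivation:
Move 1: B@(3,3) -> caps B=0 W=0
Move 2: W@(0,2) -> caps B=0 W=0
Move 3: B@(0,1) -> caps B=0 W=0
Move 4: W@(1,3) -> caps B=0 W=0
Move 5: B@(3,2) -> caps B=0 W=0
Move 6: W@(0,0) -> caps B=0 W=0
Move 7: B@(3,0) -> caps B=0 W=0
Move 8: W@(1,1) -> caps B=0 W=1
Move 9: B@(3,1) -> caps B=0 W=1
Move 10: W@(0,3) -> caps B=0 W=1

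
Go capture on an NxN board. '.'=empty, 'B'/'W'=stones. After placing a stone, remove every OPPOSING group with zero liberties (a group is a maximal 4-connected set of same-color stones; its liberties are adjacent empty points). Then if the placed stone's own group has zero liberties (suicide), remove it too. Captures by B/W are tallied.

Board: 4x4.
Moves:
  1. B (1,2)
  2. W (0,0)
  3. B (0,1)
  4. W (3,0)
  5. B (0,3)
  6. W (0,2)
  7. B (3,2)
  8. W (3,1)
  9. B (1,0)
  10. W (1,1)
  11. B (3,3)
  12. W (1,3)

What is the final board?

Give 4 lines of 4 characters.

Move 1: B@(1,2) -> caps B=0 W=0
Move 2: W@(0,0) -> caps B=0 W=0
Move 3: B@(0,1) -> caps B=0 W=0
Move 4: W@(3,0) -> caps B=0 W=0
Move 5: B@(0,3) -> caps B=0 W=0
Move 6: W@(0,2) -> caps B=0 W=0
Move 7: B@(3,2) -> caps B=0 W=0
Move 8: W@(3,1) -> caps B=0 W=0
Move 9: B@(1,0) -> caps B=1 W=0
Move 10: W@(1,1) -> caps B=1 W=0
Move 11: B@(3,3) -> caps B=1 W=0
Move 12: W@(1,3) -> caps B=1 W=0

Answer: .B.B
BWBW
....
WWBB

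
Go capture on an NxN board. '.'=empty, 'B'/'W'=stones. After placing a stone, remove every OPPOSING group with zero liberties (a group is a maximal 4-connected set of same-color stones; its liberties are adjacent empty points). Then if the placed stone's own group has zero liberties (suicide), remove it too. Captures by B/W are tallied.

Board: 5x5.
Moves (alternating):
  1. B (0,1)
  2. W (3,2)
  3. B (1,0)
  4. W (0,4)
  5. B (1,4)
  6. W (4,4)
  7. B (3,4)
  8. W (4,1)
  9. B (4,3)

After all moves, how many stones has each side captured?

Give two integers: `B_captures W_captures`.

Answer: 1 0

Derivation:
Move 1: B@(0,1) -> caps B=0 W=0
Move 2: W@(3,2) -> caps B=0 W=0
Move 3: B@(1,0) -> caps B=0 W=0
Move 4: W@(0,4) -> caps B=0 W=0
Move 5: B@(1,4) -> caps B=0 W=0
Move 6: W@(4,4) -> caps B=0 W=0
Move 7: B@(3,4) -> caps B=0 W=0
Move 8: W@(4,1) -> caps B=0 W=0
Move 9: B@(4,3) -> caps B=1 W=0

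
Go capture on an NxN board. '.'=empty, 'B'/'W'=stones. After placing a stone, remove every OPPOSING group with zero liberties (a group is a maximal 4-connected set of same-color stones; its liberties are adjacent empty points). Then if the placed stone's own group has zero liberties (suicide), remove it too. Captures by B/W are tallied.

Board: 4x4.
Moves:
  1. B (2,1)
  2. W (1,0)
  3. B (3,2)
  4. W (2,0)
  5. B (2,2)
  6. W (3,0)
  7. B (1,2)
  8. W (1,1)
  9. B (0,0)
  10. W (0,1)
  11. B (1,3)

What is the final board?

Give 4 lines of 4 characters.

Move 1: B@(2,1) -> caps B=0 W=0
Move 2: W@(1,0) -> caps B=0 W=0
Move 3: B@(3,2) -> caps B=0 W=0
Move 4: W@(2,0) -> caps B=0 W=0
Move 5: B@(2,2) -> caps B=0 W=0
Move 6: W@(3,0) -> caps B=0 W=0
Move 7: B@(1,2) -> caps B=0 W=0
Move 8: W@(1,1) -> caps B=0 W=0
Move 9: B@(0,0) -> caps B=0 W=0
Move 10: W@(0,1) -> caps B=0 W=1
Move 11: B@(1,3) -> caps B=0 W=1

Answer: .W..
WWBB
WBB.
W.B.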